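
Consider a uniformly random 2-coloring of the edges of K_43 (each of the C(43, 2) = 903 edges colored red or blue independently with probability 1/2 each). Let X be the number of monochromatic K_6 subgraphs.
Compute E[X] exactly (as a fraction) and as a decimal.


Let X = Σ_S X_S over the C(43, 6) = 6096454 subsets S of size 6, where X_S = 1 if the K_6 on S is monochromatic.
For a fixed S, the K_6 on S has C(6, 2) = 15 edges. P[all 15 edges red] = (1/2)^15, and likewise for blue, so P[monochromatic] = 2·(1/2)^15 = 2^{1 − 15} = 1/16384.
By linearity: E[X] = C(43, 6) · 2^{1 − 15} = 6096454 · 1/16384 = 3048227/8192.
Numerically: E[X] ≈ 372.098022.

E[X] = C(43,6)·2^(1−C(6,2)) = 3048227/8192 ≈ 372.098022.


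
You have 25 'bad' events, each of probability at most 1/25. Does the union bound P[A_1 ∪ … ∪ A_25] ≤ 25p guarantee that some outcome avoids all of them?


Union bound: P[∪_{i=1}^{25} A_i] ≤ Σ_i P[A_i] ≤ 25·p = 25·(1/25) = 1.
Numerically: 1 ≈ 1.000000.
Is 1 < 1? NO.
Since the bound 1 is ≥ 1, the union bound is uninformative here; it does NOT by itself certify existence.

25·p = 1 ≈ 1.000000; existence NOT certified by the union bound.


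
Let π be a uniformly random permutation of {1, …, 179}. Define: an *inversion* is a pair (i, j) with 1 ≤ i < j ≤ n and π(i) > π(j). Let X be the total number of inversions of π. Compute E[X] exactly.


Write X = Σ X_I over the C(179, 2) = 15931 pairs i < j, with X_I the indicator of one inversion.
There are 15931 indicators.
For each fixed pair i < j, the values π(i) and π(j) are two distinct elements of {1, …, 179} in uniformly random order; by symmetry P[π(i) > π(j)] = 1/2.
By linearity: E[X] = 15931 · (1/2) = C(179, 2) · (1/2) = 15931/2 = 15931/2 ≈ 7965.50000.

E[X] = 15931/2 = 7965.50000.


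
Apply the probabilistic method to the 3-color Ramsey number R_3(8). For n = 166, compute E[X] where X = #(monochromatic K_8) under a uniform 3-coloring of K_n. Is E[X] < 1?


E[X] = C(166, 8) · 3^{1 − 28} = 12049276177620 · 3^{−27} = 12049276177620/7625597484987.
As a reduced fraction: E[X] = 148756496020/94143178827 ≈ 1.580109.
Is E[X] < 1? NO.
Since E[X] ≥ 1, the first-moment bound is inconclusive at n = 166; it does NOT by itself certify R_3(8) > 166.

E[X] = 148756496020/94143178827 ≈ 1.580109; E[X] ≥ 1; first-moment method inconclusive here.


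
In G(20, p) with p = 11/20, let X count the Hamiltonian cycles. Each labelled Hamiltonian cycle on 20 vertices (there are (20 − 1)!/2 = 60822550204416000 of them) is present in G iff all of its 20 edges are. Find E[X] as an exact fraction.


K_20 has (20 − 1)!/2 = 60822550204416000 labelled Hamiltonian cycles.
For each such Hamiltonian cycle H, let X_H = 1 if all 20 edges of H are present in G. Then P[X_H = 1] = p^{20} = (11/20)^{20} = 672749994932560009201/104857600000000000000000000.
By linearity of expectation: E[X] = Σ_H E[X_H] = 60822550204416000 · p^{20} = 60822550204416000 · 672749994932560009201/104857600000000000000000000 = 9989836509230039246035759128621/25600000000000000000.
Numerically: E[X] ≈ 3.9023e+11.

E[X] = 60822550204416000 · (11/20)^{20} = 9989836509230039246035759128621/25600000000000000000 ≈ 3.9023e+11.


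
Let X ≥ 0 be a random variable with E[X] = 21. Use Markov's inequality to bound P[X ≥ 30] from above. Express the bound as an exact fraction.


μ = E[X] = 21, a = 30.
Markov: P[X ≥ 30] ≤ μ/a = (21)/30 = 7/10.
Numerically: ≈ 0.700.
(Since a = 30 > μ = 21.000, the bound 7/10 is < 1 and informative.)

P[X ≥ 30] ≤ 7/10 ≈ 0.700.


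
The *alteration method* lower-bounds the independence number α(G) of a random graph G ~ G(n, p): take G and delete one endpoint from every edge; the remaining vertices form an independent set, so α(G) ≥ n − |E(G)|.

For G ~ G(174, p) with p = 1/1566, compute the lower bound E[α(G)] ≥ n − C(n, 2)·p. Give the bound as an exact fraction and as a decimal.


E[|E(G)|] = C(174, 2)·p = 15051 · (1/1566) = 173/18.
E[α(G)] ≥ n − E[|E(G)|] = 174 − 173/18 = 2959/18.
Numerically: ≈ 164.388889.
(This is only a lower bound; the true E[α(G)] may be larger.)

E[α(G)] ≥ 2959/18 ≈ 164.388889.


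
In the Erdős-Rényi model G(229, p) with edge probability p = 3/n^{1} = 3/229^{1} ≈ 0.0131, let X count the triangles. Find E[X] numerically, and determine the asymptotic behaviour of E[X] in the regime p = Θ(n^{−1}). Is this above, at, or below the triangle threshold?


Number of potential triangles: C(229, 3) = 1975354.
Each occurs with probability p³ ≈ (0.0131)³ ≈ 2.248316e-06.
By linearity: E[X] = C(229, 3)·p³ ≈ 1975354 · 2.248316e-06 ≈ 4.4412.
Here α = 1, so p = 3/n is exactly at the triangle threshold p ~ 1/n. Asymptotically E[X] → c³/6 = 3³/6 = 9/2 ≈ 4.5000, a bounded constant. In this regime the triangle count is asymptotically Poisson(c³/6).

E[X] ≈ 4.4412; in regime p = Θ(1/n^{1}) E[X] stays bounded (at the triangle threshold p ~ 1/n).


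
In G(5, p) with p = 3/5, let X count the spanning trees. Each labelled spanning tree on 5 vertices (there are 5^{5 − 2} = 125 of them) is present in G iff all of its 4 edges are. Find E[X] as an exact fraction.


K_5 has 5^{5 − 2} = 125 labelled spanning trees.
For each such spanning tree H, let X_H = 1 if all 4 edges of H are present in G. Then P[X_H = 1] = p^{4} = (3/5)^{4} = 81/625.
By linearity of expectation: E[X] = Σ_H E[X_H] = 125 · p^{4} = 125 · 81/625 = 81/5.
Numerically: E[X] ≈ 16.2.

E[X] = 125 · (3/5)^{4} = 81/5 ≈ 16.2.


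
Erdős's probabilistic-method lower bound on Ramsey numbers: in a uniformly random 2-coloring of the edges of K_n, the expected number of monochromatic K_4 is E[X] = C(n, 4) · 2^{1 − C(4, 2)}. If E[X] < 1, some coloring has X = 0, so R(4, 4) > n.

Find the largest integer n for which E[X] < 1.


We need C(n, 4) · 2^{1 − 6} < 1, i.e. C(n, 4) < 2^{6 − 1} = 32.
Check values of n near the boundary:
  n = 4: C(4, 4) = 1; 1 < 32? YES
  n = 5: C(5, 4) = 5; 5 < 32? YES
  n = 6: C(6, 4) = 15; 15 < 32? YES
  n = 7: C(7, 4) = 35; 35 < 32? NO
  n = 8: C(8, 4) = 70; 70 < 32? NO
The largest n with C(n, 4) < 32 is n = 6 (where E[X] = 15/32 ≈ 0.4688). Hence R(4, 4) > 6, i.e. R(4, 4) ≥ 7.

Largest n = 6; hence R(4, 4) > 6.


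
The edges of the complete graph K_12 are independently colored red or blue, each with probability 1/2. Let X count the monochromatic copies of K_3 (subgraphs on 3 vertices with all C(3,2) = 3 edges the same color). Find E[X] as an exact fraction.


Let X = Σ_S X_S over the C(12, 3) = 220 subsets S of size 3, where X_S = 1 if the K_3 on S is monochromatic.
For a fixed S, the K_3 on S has C(3, 2) = 3 edges. P[all 3 edges red] = (1/2)^3, and likewise for blue, so P[monochromatic] = 2·(1/2)^3 = 2^{1 − 3} = 1/4.
By linearity: E[X] = C(12, 3) · 2^{1 − 3} = 220 · 1/4 = 55.
Numerically: E[X] ≈ 55.0000.

E[X] = C(12,3)·2^(1−C(3,2)) = 55 ≈ 55.0000.


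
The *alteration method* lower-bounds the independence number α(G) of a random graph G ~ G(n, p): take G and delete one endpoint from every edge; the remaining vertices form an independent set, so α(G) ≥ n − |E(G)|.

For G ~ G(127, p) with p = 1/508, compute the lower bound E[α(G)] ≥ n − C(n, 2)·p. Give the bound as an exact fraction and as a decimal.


E[|E(G)|] = C(127, 2)·p = 8001 · (1/508) = 63/4.
E[α(G)] ≥ n − E[|E(G)|] = 127 − 63/4 = 445/4.
Numerically: ≈ 111.250.
(This is only a lower bound; the true E[α(G)] may be larger.)

E[α(G)] ≥ 445/4 ≈ 111.250.


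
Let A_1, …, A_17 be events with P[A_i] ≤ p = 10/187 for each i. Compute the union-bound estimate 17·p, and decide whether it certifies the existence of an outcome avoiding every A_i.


Union bound: P[∪_{i=1}^{17} A_i] ≤ Σ_i P[A_i] ≤ 17·p = 17·(10/187) = 10/11.
Numerically: 10/11 ≈ 0.909.
Is 10/11 < 1? YES.
Since P[∪ A_i] ≤ 10/11 < 1, the complement has P[∩ A_i^c] ≥ 1 − 10/11 = 1/11 > 0, so some outcome avoids every A_i.

17·p = 10/11 ≈ 0.909; existence CERTIFIED by the union bound.


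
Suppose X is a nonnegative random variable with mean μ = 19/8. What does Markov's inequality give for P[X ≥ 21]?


μ = E[X] = 19/8, a = 21.
Markov: P[X ≥ 21] ≤ μ/a = (19/8)/21 = 19/168.
Numerically: ≈ 0.113.
(Since a = 21 > μ = 2.375, the bound 19/168 is < 1 and informative.)

P[X ≥ 21] ≤ 19/168 ≈ 0.113.


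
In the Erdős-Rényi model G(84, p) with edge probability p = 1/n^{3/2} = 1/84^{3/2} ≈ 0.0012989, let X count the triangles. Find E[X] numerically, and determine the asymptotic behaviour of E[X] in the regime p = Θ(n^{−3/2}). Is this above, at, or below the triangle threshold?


Number of potential triangles: C(84, 3) = 95284.
Each occurs with probability p³ ≈ (0.0012989)³ ≈ 2.1915088e-09.
By linearity: E[X] = C(84, 3)·p³ ≈ 95284 · 2.1915088e-09 ≈ 0.00021.
Since α = 3/2 > 1, p = c/n^{3/2} = o(1/n) is below the triangle threshold p ~ 1/n. Asymptotically E[X] ~ (c³/6)·n^{3(1−α)} = (1³/6)·n^{-1.5} → 0, so by Markov's inequality G has no triangles w.h.p.

E[X] ≈ 0.00021; in regime p = Θ(1/n^{3/2}) E[X] tends to 0 (below the triangle threshold p ~ 1/n).


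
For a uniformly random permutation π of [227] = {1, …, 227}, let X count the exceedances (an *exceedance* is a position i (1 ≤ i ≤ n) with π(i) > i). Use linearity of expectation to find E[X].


Write X = Σ_{i=1}^{227} X_i, where X_i = 1_{π(i) > i}.
For each fixed i, π(i) is uniform over {1, …, 227} (marginal of a uniform permutation), so P[π(i) > i] = (n − i)/n. Summing: Σ_{i=1}^{227} (n − i)/n = (0 + 1 + … + 226)/227 = 227(227 − 1)/(2·227) = (227 − 1)/2.
Hence E[X] = Σ_{i=1}^{227} (227 − i)/227 = 113 ≈ 113.0000.

E[X] = 113 = 113.0000.


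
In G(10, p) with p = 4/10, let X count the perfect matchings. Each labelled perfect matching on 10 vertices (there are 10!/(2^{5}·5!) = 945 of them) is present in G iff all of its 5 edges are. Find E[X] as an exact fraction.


K_10 has 10!/(2^{5}·5!) = 945 labelled perfect matchings.
For each such perfect matching H, let X_H = 1 if all 5 edges of H are present in G. Then P[X_H = 1] = p^{5} = (2/5)^{5} = 32/3125.
By linearity of expectation: E[X] = Σ_H E[X_H] = 945 · p^{5} = 945 · 32/3125 = 6048/625.
Numerically: E[X] ≈ 9.6768.

E[X] = 945 · (2/5)^{5} = 6048/625 ≈ 9.6768.


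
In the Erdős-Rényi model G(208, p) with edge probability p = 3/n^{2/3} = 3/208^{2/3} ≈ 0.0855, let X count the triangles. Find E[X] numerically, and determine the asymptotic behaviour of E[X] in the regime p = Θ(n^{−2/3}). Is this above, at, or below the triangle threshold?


Number of potential triangles: C(208, 3) = 1478256.
Each occurs with probability p³ ≈ (0.0855)³ ≈ 6.24075e-04.
By linearity: E[X] = C(208, 3)·p³ ≈ 1478256 · 6.24075e-04 ≈ 922.543.
Since α = 2/3 < 1, p = c/n^{2/3} ≫ 1/n is above the triangle threshold p ~ 1/n. Asymptotically E[X] ~ (c³/6)·n^{3(1−α)} = (3³/6)·n^{1} → ∞; triangles are abundant w.h.p.

E[X] ≈ 922.543; in regime p = Θ(1/n^{2/3}) E[X] diverges (above the triangle threshold p ~ 1/n).


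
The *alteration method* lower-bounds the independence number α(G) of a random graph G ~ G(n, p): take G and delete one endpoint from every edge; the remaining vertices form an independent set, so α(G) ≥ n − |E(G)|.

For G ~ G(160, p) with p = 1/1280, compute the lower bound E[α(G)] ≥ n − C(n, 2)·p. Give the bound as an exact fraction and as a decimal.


E[|E(G)|] = C(160, 2)·p = 12720 · (1/1280) = 159/16.
E[α(G)] ≥ n − E[|E(G)|] = 160 − 159/16 = 2401/16.
Numerically: ≈ 150.062.
(This is only a lower bound; the true E[α(G)] may be larger.)

E[α(G)] ≥ 2401/16 ≈ 150.062.


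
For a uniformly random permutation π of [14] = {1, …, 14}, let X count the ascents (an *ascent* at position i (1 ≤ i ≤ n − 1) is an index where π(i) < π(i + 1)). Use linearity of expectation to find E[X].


Write X = Σ X_I over i = 1, …, 13, with X_I the indicator of one ascent.
There are 13 indicators.
For each fixed i, the pair (π(i), π(i+1)) is a uniformly random ordered pair of distinct values from {1, …, 14}; by symmetry P[π(i) < π(i+1)] = 1/2.
By linearity: E[X] = 13 · (1/2) = (14 − 1) · (1/2) = 13/2 ≈ 6.50000.

E[X] = 13/2 = 6.50000.


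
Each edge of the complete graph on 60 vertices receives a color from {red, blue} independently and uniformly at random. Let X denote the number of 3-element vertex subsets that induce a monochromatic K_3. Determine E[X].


Let X = Σ_S X_S over the C(60, 3) = 34220 subsets S of size 3, where X_S = 1 if the K_3 on S is monochromatic.
For a fixed S, the K_3 on S has C(3, 2) = 3 edges. P[all 3 edges red] = (1/2)^3, and likewise for blue, so P[monochromatic] = 2·(1/2)^3 = 2^{1 − 3} = 1/4.
Summing: E[X] = C(60, 3) · 2^{1 − 3} = 34220 · 1/4 = 8555.
Numerically: E[X] ≈ 8555.000.

E[X] = C(60,3)·2^(1−C(3,2)) = 8555 ≈ 8555.000.


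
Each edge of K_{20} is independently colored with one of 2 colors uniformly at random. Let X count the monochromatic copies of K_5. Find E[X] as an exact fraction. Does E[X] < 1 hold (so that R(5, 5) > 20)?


E[X] = C(20, 5) · 2^{1 − 10} = 15504 · 2^{−9} = 15504/512.
As a reduced fraction: E[X] = 969/32 ≈ 30.28125.
Is E[X] < 1? NO.
Since E[X] ≥ 1, the first-moment bound is inconclusive at n = 20; it does NOT by itself certify R(5, 5) > 20.

E[X] = 969/32 ≈ 30.28125; E[X] ≥ 1; first-moment method inconclusive here.


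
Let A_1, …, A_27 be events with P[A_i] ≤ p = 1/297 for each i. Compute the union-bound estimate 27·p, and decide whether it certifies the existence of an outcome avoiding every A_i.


Union bound: P[∪_{i=1}^{27} A_i] ≤ Σ_i P[A_i] ≤ 27·p = 27·(1/297) = 1/11.
Numerically: 1/11 ≈ 0.090909.
Is 1/11 < 1? YES.
Since P[∪ A_i] ≤ 1/11 < 1, the complement has P[∩ A_i^c] ≥ 1 − 1/11 = 10/11 > 0, so some outcome avoids every A_i.

27·p = 1/11 ≈ 0.090909; existence CERTIFIED by the union bound.


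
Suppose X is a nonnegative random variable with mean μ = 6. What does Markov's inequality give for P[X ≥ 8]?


μ = E[X] = 6, a = 8.
Markov: P[X ≥ 8] ≤ μ/a = (6)/8 = 3/4.
Numerically: ≈ 0.75000.
(Since a = 8 > μ = 6.00000, the bound 3/4 is < 1 and informative.)

P[X ≥ 8] ≤ 3/4 ≈ 0.75000.


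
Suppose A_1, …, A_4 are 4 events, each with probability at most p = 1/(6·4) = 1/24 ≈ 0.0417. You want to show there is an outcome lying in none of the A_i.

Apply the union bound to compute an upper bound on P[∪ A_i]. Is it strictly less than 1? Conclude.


Union bound: P[∪_{i=1}^{4} A_i] ≤ Σ_i P[A_i] ≤ 4·p = 4·(1/24) = 1/6.
Numerically: 1/6 ≈ 0.1667.
Is 1/6 < 1? YES.
Since P[∪ A_i] ≤ 1/6 < 1, the complement has P[∩ A_i^c] ≥ 1 − 1/6 = 5/6 > 0, so some outcome avoids every A_i.

4·p = 1/6 ≈ 0.1667; existence CERTIFIED by the union bound.


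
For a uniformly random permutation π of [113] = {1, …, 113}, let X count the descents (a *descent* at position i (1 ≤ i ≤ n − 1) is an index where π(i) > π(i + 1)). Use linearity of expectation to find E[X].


Write X = Σ X_I over i = 1, …, 112, with X_I the indicator of one descent.
There are 112 indicators.
For each fixed i, the pair (π(i), π(i+1)) is a uniformly random ordered pair of distinct values from {1, …, 113}; by symmetry P[π(i) > π(i+1)] = 1/2.
By linearity: E[X] = 112 · (1/2) = (113 − 1) · (1/2) = 56 ≈ 56.0000.

E[X] = 56 = 56.0000.


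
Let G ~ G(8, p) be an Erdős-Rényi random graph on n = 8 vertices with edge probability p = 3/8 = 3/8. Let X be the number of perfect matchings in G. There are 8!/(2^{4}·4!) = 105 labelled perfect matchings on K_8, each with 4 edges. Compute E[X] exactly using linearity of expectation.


K_8 has 8!/(2^{4}·4!) = 105 labelled perfect matchings.
For each such perfect matching H, let X_H = 1 if all 4 edges of H are present in G. Then P[X_H = 1] = p^{4} = (3/8)^{4} = 81/4096.
Summing the indicators: E[X] = Σ_H E[X_H] = 105 · p^{4} = 105 · 81/4096 = 8505/4096.
Numerically: E[X] ≈ 2.0764.

E[X] = 105 · (3/8)^{4} = 8505/4096 ≈ 2.0764.


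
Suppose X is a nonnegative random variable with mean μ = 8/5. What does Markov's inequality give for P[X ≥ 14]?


μ = E[X] = 8/5, a = 14.
Markov: P[X ≥ 14] ≤ μ/a = (8/5)/14 = 4/35.
Numerically: ≈ 0.114286.
(Since a = 14 > μ = 1.600000, the bound 4/35 is < 1 and informative.)

P[X ≥ 14] ≤ 4/35 ≈ 0.114286.


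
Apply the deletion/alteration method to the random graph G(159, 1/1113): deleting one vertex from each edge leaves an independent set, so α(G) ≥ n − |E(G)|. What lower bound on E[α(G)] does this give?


E[|E(G)|] = C(159, 2)·p = 12561 · (1/1113) = 79/7.
E[α(G)] ≥ n − E[|E(G)|] = 159 − 79/7 = 1034/7.
Numerically: ≈ 147.71429.
(This is only a lower bound; the true E[α(G)] may be larger.)

E[α(G)] ≥ 1034/7 ≈ 147.71429.


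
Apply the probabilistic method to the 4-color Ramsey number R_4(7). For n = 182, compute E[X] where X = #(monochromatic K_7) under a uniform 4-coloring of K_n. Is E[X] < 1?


E[X] = C(182, 7) · 4^{1 − 21} = 1167752750736 · 4^{−20} = 1167752750736/1099511627776.
As a reduced fraction: E[X] = 72984546921/68719476736 ≈ 1.0620649.
Is E[X] < 1? NO.
Since E[X] ≥ 1, the first-moment bound is inconclusive at n = 182; it does NOT by itself certify R_4(7) > 182.

E[X] = 72984546921/68719476736 ≈ 1.0620649; E[X] ≥ 1; first-moment method inconclusive here.


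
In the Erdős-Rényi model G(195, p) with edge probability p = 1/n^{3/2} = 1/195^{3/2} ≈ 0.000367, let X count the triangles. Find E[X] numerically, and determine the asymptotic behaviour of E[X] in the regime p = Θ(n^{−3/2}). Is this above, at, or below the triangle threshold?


Number of potential triangles: C(195, 3) = 1216865.
Each occurs with probability p³ ≈ (0.000367)³ ≈ 4.95273e-11.
By linearity: E[X] = C(195, 3)·p³ ≈ 1216865 · 4.95273e-11 ≈ 0.000.
Since α = 3/2 > 1, p = c/n^{3/2} = o(1/n) is below the triangle threshold p ~ 1/n. Asymptotically E[X] ~ (c³/6)·n^{3(1−α)} = (1³/6)·n^{-1.5} → 0, so by Markov's inequality G has no triangles w.h.p.

E[X] ≈ 0.000; in regime p = Θ(1/n^{3/2}) E[X] tends to 0 (below the triangle threshold p ~ 1/n).


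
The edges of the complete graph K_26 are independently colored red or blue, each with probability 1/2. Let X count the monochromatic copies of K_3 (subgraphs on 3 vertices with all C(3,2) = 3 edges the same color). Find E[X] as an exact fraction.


Let X = Σ_S X_S over the C(26, 3) = 2600 subsets S of size 3, where X_S = 1 if the K_3 on S is monochromatic.
For a fixed S, the K_3 on S has C(3, 2) = 3 edges. P[all 3 edges red] = (1/2)^3, and likewise for blue, so P[monochromatic] = 2·(1/2)^3 = 2^{1 − 3} = 1/4.
By linearity: E[X] = C(26, 3) · 2^{1 − 3} = 2600 · 1/4 = 650.
Numerically: E[X] ≈ 650.0000.

E[X] = C(26,3)·2^(1−C(3,2)) = 650 ≈ 650.0000.


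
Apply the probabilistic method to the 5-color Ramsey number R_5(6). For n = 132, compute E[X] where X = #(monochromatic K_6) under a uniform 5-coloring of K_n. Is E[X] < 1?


E[X] = C(132, 6) · 5^{1 − 15} = 6547258432 · 5^{−14} = 6547258432/6103515625.
As a reduced fraction: E[X] = 6547258432/6103515625 ≈ 1.07270.
Is E[X] < 1? NO.
Since E[X] ≥ 1, the first-moment bound is inconclusive at n = 132; it does NOT by itself certify R_5(6) > 132.

E[X] = 6547258432/6103515625 ≈ 1.07270; E[X] ≥ 1; first-moment method inconclusive here.


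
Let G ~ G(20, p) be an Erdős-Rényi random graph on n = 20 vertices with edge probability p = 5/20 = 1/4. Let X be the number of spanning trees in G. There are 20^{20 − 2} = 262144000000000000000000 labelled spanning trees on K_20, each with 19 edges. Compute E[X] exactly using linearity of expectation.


K_20 has 20^{20 − 2} = 262144000000000000000000 labelled spanning trees.
For each such spanning tree H, let X_H = 1 if all 19 edges of H are present in G. Then P[X_H = 1] = p^{19} = (1/4)^{19} = 1/274877906944.
Summing the indicators: E[X] = Σ_H E[X_H] = 262144000000000000000000 · p^{19} = 262144000000000000000000 · 1/274877906944 = 3814697265625/4.
Numerically: E[X] ≈ 9.5367e+11.

E[X] = 262144000000000000000000 · (1/4)^{19} = 3814697265625/4 ≈ 9.5367e+11.


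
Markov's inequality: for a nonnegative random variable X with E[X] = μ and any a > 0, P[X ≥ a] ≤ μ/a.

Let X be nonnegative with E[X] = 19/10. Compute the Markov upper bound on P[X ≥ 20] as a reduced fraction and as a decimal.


μ = E[X] = 19/10, a = 20.
Markov: P[X ≥ 20] ≤ μ/a = (19/10)/20 = 19/200.
Numerically: ≈ 0.0950.
(Since a = 20 > μ = 1.9000, the bound 19/200 is < 1 and informative.)

P[X ≥ 20] ≤ 19/200 ≈ 0.0950.


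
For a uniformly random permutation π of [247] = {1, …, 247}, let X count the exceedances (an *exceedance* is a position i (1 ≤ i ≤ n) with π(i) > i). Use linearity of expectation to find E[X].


Write X = Σ_{i=1}^{247} X_i, where X_i = 1_{π(i) > i}.
For each fixed i, π(i) is uniform over {1, …, 247} (marginal of a uniform permutation), so P[π(i) > i] = (n − i)/n. Summing: Σ_{i=1}^{247} (n − i)/n = (0 + 1 + … + 246)/247 = 247(247 − 1)/(2·247) = (247 − 1)/2.
Hence E[X] = Σ_{i=1}^{247} (247 − i)/247 = 123 ≈ 123.000.

E[X] = 123 = 123.000.


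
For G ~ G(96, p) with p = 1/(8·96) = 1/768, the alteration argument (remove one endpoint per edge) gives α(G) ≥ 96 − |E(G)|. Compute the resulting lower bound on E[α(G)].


E[|E(G)|] = C(96, 2)·p = 4560 · (1/768) = 95/16.
E[α(G)] ≥ n − E[|E(G)|] = 96 − 95/16 = 1441/16.
Numerically: ≈ 90.062500.
(This is only a lower bound; the true E[α(G)] may be larger.)

E[α(G)] ≥ 1441/16 ≈ 90.062500.


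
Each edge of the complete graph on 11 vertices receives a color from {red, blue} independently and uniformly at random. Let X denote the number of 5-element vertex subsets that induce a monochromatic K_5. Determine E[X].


Let X = Σ_S X_S over the C(11, 5) = 462 subsets S of size 5, where X_S = 1 if the K_5 on S is monochromatic.
For a fixed S, the K_5 on S has C(5, 2) = 10 edges. P[all 10 edges red] = (1/2)^10, and likewise for blue, so P[monochromatic] = 2·(1/2)^10 = 2^{1 − 10} = 1/512.
By linearity: E[X] = C(11, 5) · 2^{1 − 10} = 462 · 1/512 = 231/256.
Numerically: E[X] ≈ 0.9023.

E[X] = C(11,5)·2^(1−C(5,2)) = 231/256 ≈ 0.9023.


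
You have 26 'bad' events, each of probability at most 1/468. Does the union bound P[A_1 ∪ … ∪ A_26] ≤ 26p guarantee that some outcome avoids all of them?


Union bound: P[∪_{i=1}^{26} A_i] ≤ Σ_i P[A_i] ≤ 26·p = 26·(1/468) = 1/18.
Numerically: 1/18 ≈ 0.0555556.
Is 1/18 < 1? YES.
Since P[∪ A_i] ≤ 1/18 < 1, the complement has P[∩ A_i^c] ≥ 1 − 1/18 = 17/18 > 0, so some outcome avoids every A_i.

26·p = 1/18 ≈ 0.0555556; existence CERTIFIED by the union bound.


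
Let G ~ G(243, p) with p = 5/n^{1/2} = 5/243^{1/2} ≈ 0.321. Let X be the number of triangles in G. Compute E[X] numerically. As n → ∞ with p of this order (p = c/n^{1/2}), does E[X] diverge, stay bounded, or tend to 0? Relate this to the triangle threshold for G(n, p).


Number of potential triangles: C(243, 3) = 2362041.
Each occurs with probability p³ ≈ (0.321)³ ≈ 3.29990e-02.
By linearity: E[X] = C(243, 3)·p³ ≈ 2362041 · 3.29990e-02 ≈ 77944.959.
Since α = 1/2 < 1, p = c/n^{1/2} ≫ 1/n is above the triangle threshold p ~ 1/n. Asymptotically E[X] ~ (c³/6)·n^{3(1−α)} = (5³/6)·n^{1.5} → ∞; triangles are abundant w.h.p.

E[X] ≈ 77944.959; in regime p = Θ(1/n^{1/2}) E[X] diverges (above the triangle threshold p ~ 1/n).


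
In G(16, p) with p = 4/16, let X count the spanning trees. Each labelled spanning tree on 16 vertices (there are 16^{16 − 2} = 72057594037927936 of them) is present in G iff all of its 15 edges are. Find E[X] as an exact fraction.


K_16 has 16^{16 − 2} = 72057594037927936 labelled spanning trees.
For each such spanning tree H, let X_H = 1 if all 15 edges of H are present in G. Then P[X_H = 1] = p^{15} = (1/4)^{15} = 1/1073741824.
By linearity: E[X] = Σ_H E[X_H] = 72057594037927936 · p^{15} = 72057594037927936 · 1/1073741824 = 67108864.
Numerically: E[X] ≈ 6.71e+07.

E[X] = 72057594037927936 · (1/4)^{15} = 67108864 ≈ 6.71e+07.


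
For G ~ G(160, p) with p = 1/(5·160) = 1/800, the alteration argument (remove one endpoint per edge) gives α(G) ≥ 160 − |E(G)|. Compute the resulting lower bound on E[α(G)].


E[|E(G)|] = C(160, 2)·p = 12720 · (1/800) = 159/10.
E[α(G)] ≥ n − E[|E(G)|] = 160 − 159/10 = 1441/10.
Numerically: ≈ 144.10000.
(This is only a lower bound; the true E[α(G)] may be larger.)

E[α(G)] ≥ 1441/10 ≈ 144.10000.


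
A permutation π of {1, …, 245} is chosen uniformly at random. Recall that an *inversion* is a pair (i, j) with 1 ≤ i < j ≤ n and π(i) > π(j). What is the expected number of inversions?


Write X = Σ X_I over the C(245, 2) = 29890 pairs i < j, with X_I the indicator of one inversion.
There are 29890 indicators.
For each fixed pair i < j, the values π(i) and π(j) are two distinct elements of {1, …, 245} in uniformly random order; by symmetry P[π(i) > π(j)] = 1/2.
By linearity: E[X] = 29890 · (1/2) = C(245, 2) · (1/2) = 29890/2 = 14945 ≈ 14945.000.

E[X] = 14945 = 14945.000.


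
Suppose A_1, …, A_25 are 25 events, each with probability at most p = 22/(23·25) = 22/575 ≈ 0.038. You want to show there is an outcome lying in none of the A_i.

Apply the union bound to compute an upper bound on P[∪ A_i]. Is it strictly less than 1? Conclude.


Union bound: P[∪_{i=1}^{25} A_i] ≤ Σ_i P[A_i] ≤ 25·p = 25·(22/575) = 22/23.
Numerically: 22/23 ≈ 0.957.
Is 22/23 < 1? YES.
Since P[∪ A_i] ≤ 22/23 < 1, the complement has P[∩ A_i^c] ≥ 1 − 22/23 = 1/23 > 0, so some outcome avoids every A_i.

25·p = 22/23 ≈ 0.957; existence CERTIFIED by the union bound.


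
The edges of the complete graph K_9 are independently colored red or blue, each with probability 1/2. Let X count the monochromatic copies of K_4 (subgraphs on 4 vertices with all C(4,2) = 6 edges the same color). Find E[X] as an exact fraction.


Let X = Σ_S X_S over the C(9, 4) = 126 subsets S of size 4, where X_S = 1 if the K_4 on S is monochromatic.
For a fixed S, the K_4 on S has C(4, 2) = 6 edges. P[all 6 edges red] = (1/2)^6, and likewise for blue, so P[monochromatic] = 2·(1/2)^6 = 2^{1 − 6} = 1/32.
By linearity of expectation: E[X] = C(9, 4) · 2^{1 − 6} = 126 · 1/32 = 63/16.
Numerically: E[X] ≈ 3.937500.

E[X] = C(9,4)·2^(1−C(4,2)) = 63/16 ≈ 3.937500.


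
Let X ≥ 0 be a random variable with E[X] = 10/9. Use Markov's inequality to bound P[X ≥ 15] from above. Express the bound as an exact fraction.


μ = E[X] = 10/9, a = 15.
Markov: P[X ≥ 15] ≤ μ/a = (10/9)/15 = 2/27.
Numerically: ≈ 0.074.
(Since a = 15 > μ = 1.111, the bound 2/27 is < 1 and informative.)

P[X ≥ 15] ≤ 2/27 ≈ 0.074.


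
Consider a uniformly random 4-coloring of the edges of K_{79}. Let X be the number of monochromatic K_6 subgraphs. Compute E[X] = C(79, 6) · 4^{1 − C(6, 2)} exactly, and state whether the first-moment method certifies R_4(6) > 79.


E[X] = C(79, 6) · 4^{1 − 15} = 277962685 · 4^{−14} = 277962685/268435456.
As a reduced fraction: E[X] = 277962685/268435456 ≈ 1.03549.
Is E[X] < 1? NO.
Since E[X] ≥ 1, the first-moment bound is inconclusive at n = 79; it does NOT by itself certify R_4(6) > 79.

E[X] = 277962685/268435456 ≈ 1.03549; E[X] ≥ 1; first-moment method inconclusive here.


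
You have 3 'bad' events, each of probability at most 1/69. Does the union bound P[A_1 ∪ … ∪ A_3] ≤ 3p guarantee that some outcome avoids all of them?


Union bound: P[∪_{i=1}^{3} A_i] ≤ Σ_i P[A_i] ≤ 3·p = 3·(1/69) = 1/23.
Numerically: 1/23 ≈ 0.043.
Is 1/23 < 1? YES.
Since P[∪ A_i] ≤ 1/23 < 1, the complement has P[∩ A_i^c] ≥ 1 − 1/23 = 22/23 > 0, so some outcome avoids every A_i.

3·p = 1/23 ≈ 0.043; existence CERTIFIED by the union bound.


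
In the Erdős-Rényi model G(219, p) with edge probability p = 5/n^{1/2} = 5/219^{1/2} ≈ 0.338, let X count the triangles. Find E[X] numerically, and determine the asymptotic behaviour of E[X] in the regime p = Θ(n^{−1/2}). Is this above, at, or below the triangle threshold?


Number of potential triangles: C(219, 3) = 1726669.
Each occurs with probability p³ ≈ (0.338)³ ≈ 3.85695e-02.
By linearity: E[X] = C(219, 3)·p³ ≈ 1726669 · 3.85695e-02 ≈ 66596.734.
Since α = 1/2 < 1, p = c/n^{1/2} ≫ 1/n is above the triangle threshold p ~ 1/n. Asymptotically E[X] ~ (c³/6)·n^{3(1−α)} = (5³/6)·n^{1.5} → ∞; triangles are abundant w.h.p.

E[X] ≈ 66596.734; in regime p = Θ(1/n^{1/2}) E[X] diverges (above the triangle threshold p ~ 1/n).


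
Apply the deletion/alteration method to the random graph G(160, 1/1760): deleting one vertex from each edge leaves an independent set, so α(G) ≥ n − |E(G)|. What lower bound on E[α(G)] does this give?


E[|E(G)|] = C(160, 2)·p = 12720 · (1/1760) = 159/22.
E[α(G)] ≥ n − E[|E(G)|] = 160 − 159/22 = 3361/22.
Numerically: ≈ 152.7727.
(This is only a lower bound; the true E[α(G)] may be larger.)

E[α(G)] ≥ 3361/22 ≈ 152.7727.


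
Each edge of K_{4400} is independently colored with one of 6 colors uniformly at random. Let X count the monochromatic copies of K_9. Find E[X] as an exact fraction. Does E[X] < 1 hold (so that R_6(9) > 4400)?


E[X] = C(4400, 9) · 6^{1 − 36} = 1689489304164437494711163600 · 6^{−35} = 1689489304164437494711163600/1719070799748422591028658176.
As a reduced fraction: E[X] = 105593081510277343419447725/107441924984276411939291136 ≈ 0.98279.
Is E[X] < 1? YES.
Since E[X] < 1, there exists a 6-coloring of K_{4400} with no monochromatic K_9; hence R_6(9) > 4400.

E[X] = 105593081510277343419447725/107441924984276411939291136 ≈ 0.98279; E[X] < 1, so R_6(9) > 4400.


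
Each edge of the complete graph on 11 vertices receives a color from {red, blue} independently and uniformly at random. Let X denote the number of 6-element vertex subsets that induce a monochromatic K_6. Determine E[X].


Let X = Σ_S X_S over the C(11, 6) = 462 subsets S of size 6, where X_S = 1 if the K_6 on S is monochromatic.
For a fixed S, the K_6 on S has C(6, 2) = 15 edges. P[all 15 edges red] = (1/2)^15, and likewise for blue, so P[monochromatic] = 2·(1/2)^15 = 2^{1 − 15} = 1/16384.
By linearity of expectation: E[X] = C(11, 6) · 2^{1 − 15} = 462 · 1/16384 = 231/8192.
Numerically: E[X] ≈ 0.0282.

E[X] = C(11,6)·2^(1−C(6,2)) = 231/8192 ≈ 0.0282.


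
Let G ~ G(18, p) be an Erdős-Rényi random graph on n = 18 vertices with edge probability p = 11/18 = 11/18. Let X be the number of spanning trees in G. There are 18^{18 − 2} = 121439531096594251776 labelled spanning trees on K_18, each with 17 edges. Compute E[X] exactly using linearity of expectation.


K_18 has 18^{18 − 2} = 121439531096594251776 labelled spanning trees.
For each such spanning tree H, let X_H = 1 if all 17 edges of H are present in G. Then P[X_H = 1] = p^{17} = (11/18)^{17} = 505447028499293771/2185911559738696531968.
Summing the indicators: E[X] = Σ_H E[X_H] = 121439531096594251776 · p^{17} = 121439531096594251776 · 505447028499293771/2185911559738696531968 = 505447028499293771/18.
Numerically: E[X] ≈ 2.81e+16.

E[X] = 121439531096594251776 · (11/18)^{17} = 505447028499293771/18 ≈ 2.81e+16.


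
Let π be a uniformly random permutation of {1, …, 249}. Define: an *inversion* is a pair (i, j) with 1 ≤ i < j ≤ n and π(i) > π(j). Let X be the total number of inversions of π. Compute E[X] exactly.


Write X = Σ X_I over the C(249, 2) = 30876 pairs i < j, with X_I the indicator of one inversion.
There are 30876 indicators.
For each fixed pair i < j, the values π(i) and π(j) are two distinct elements of {1, …, 249} in uniformly random order; by symmetry P[π(i) > π(j)] = 1/2.
By linearity: E[X] = 30876 · (1/2) = C(249, 2) · (1/2) = 30876/2 = 15438 ≈ 15438.000.

E[X] = 15438 = 15438.000.


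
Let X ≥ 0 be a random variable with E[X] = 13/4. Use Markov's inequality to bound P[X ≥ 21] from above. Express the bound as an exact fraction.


μ = E[X] = 13/4, a = 21.
Markov: P[X ≥ 21] ≤ μ/a = (13/4)/21 = 13/84.
Numerically: ≈ 0.155.
(Since a = 21 > μ = 3.250, the bound 13/84 is < 1 and informative.)

P[X ≥ 21] ≤ 13/84 ≈ 0.155.


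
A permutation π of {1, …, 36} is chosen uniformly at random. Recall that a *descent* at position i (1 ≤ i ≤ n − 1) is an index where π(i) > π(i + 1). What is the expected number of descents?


Write X = Σ X_I over i = 1, …, 35, with X_I the indicator of one descent.
There are 35 indicators.
For each fixed i, the pair (π(i), π(i+1)) is a uniformly random ordered pair of distinct values from {1, …, 36}; by symmetry P[π(i) > π(i+1)] = 1/2.
By linearity: E[X] = 35 · (1/2) = (36 − 1) · (1/2) = 35/2 ≈ 17.50000.

E[X] = 35/2 = 17.50000.


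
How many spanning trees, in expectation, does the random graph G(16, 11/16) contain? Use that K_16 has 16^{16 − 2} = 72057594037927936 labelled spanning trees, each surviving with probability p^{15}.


K_16 has 16^{16 − 2} = 72057594037927936 labelled spanning trees.
For each such spanning tree H, let X_H = 1 if all 15 edges of H are present in G. Then P[X_H = 1] = p^{15} = (11/16)^{15} = 4177248169415651/1152921504606846976.
By linearity: E[X] = Σ_H E[X_H] = 72057594037927936 · p^{15} = 72057594037927936 · 4177248169415651/1152921504606846976 = 4177248169415651/16.
Numerically: E[X] ≈ 2.61078e+14.

E[X] = 72057594037927936 · (11/16)^{15} = 4177248169415651/16 ≈ 2.61078e+14.


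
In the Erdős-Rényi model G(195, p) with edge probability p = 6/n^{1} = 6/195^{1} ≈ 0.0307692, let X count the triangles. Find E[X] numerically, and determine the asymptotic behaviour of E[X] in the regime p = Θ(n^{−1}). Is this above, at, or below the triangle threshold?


Number of potential triangles: C(195, 3) = 1216865.
Each occurs with probability p³ ≈ (0.0307692)³ ≈ 2.91306327e-05.
By linearity: E[X] = C(195, 3)·p³ ≈ 1216865 · 2.91306327e-05 ≈ 35.448047.
Here α = 1, so p = 6/n is exactly at the triangle threshold p ~ 1/n. Asymptotically E[X] → c³/6 = 6³/6 = 36 ≈ 36.000000, a bounded constant. In this regime the triangle count is asymptotically Poisson(c³/6).

E[X] ≈ 35.448047; in regime p = Θ(1/n^{1}) E[X] stays bounded (at the triangle threshold p ~ 1/n).


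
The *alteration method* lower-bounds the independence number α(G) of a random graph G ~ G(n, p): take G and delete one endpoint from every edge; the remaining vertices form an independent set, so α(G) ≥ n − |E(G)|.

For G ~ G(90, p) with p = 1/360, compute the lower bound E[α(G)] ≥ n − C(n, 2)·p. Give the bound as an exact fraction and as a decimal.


E[|E(G)|] = C(90, 2)·p = 4005 · (1/360) = 89/8.
E[α(G)] ≥ n − E[|E(G)|] = 90 − 89/8 = 631/8.
Numerically: ≈ 78.875000.
(This is only a lower bound; the true E[α(G)] may be larger.)

E[α(G)] ≥ 631/8 ≈ 78.875000.


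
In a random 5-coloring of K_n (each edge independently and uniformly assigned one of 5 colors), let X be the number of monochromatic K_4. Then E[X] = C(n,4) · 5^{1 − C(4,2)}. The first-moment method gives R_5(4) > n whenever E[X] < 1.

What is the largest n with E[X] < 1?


We need C(n, 4) · 5^{1 − 6} < 1, i.e. C(n, 4) < 5^{6 − 1} = 3125.
Check values of n near the boundary:
  n = 14: C(14, 4) = 1001; 1001 < 3125? YES
  n = 15: C(15, 4) = 1365; 1365 < 3125? YES
  n = 16: C(16, 4) = 1820; 1820 < 3125? YES
  n = 17: C(17, 4) = 2380; 2380 < 3125? YES
  n = 18: C(18, 4) = 3060; 3060 < 3125? YES
  n = 19: C(19, 4) = 3876; 3876 < 3125? NO
  n = 20: C(20, 4) = 4845; 4845 < 3125? NO
The largest n with C(n, 4) < 3125 is n = 18 (where E[X] = 612/625 ≈ 0.9792000). Hence R_5(4) > 18, i.e. R_5(4) ≥ 19.

Largest n = 18; hence R_5(4) > 18.


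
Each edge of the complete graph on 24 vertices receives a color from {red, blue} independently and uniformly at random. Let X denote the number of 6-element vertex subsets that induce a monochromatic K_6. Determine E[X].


Let X = Σ_S X_S over the C(24, 6) = 134596 subsets S of size 6, where X_S = 1 if the K_6 on S is monochromatic.
For a fixed S, the K_6 on S has C(6, 2) = 15 edges. P[all 15 edges red] = (1/2)^15, and likewise for blue, so P[monochromatic] = 2·(1/2)^15 = 2^{1 − 15} = 1/16384.
Summing: E[X] = C(24, 6) · 2^{1 − 15} = 134596 · 1/16384 = 33649/4096.
Numerically: E[X] ≈ 8.21509.

E[X] = C(24,6)·2^(1−C(6,2)) = 33649/4096 ≈ 8.21509.


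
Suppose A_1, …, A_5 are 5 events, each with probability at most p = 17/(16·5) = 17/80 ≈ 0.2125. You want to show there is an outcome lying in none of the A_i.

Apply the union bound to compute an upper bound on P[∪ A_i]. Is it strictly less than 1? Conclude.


Union bound: P[∪_{i=1}^{5} A_i] ≤ Σ_i P[A_i] ≤ 5·p = 5·(17/80) = 17/16.
Numerically: 17/16 ≈ 1.0625.
Is 17/16 < 1? NO.
Since the bound 17/16 is ≥ 1, the union bound is uninformative here; it does NOT by itself certify existence.

5·p = 17/16 ≈ 1.0625; existence NOT certified by the union bound.


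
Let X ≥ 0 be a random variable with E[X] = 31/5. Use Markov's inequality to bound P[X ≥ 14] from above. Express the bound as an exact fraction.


μ = E[X] = 31/5, a = 14.
Markov: P[X ≥ 14] ≤ μ/a = (31/5)/14 = 31/70.
Numerically: ≈ 0.442857.
(Since a = 14 > μ = 6.200000, the bound 31/70 is < 1 and informative.)

P[X ≥ 14] ≤ 31/70 ≈ 0.442857.


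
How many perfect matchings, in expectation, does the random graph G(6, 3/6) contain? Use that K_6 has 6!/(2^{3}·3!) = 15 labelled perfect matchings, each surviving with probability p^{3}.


K_6 has 6!/(2^{3}·3!) = 15 labelled perfect matchings.
For each such perfect matching H, let X_H = 1 if all 3 edges of H are present in G. Then P[X_H = 1] = p^{3} = (1/2)^{3} = 1/8.
By linearity of expectation: E[X] = Σ_H E[X_H] = 15 · p^{3} = 15 · 1/8 = 15/8.
Numerically: E[X] ≈ 1.88.

E[X] = 15 · (1/2)^{3} = 15/8 ≈ 1.88.


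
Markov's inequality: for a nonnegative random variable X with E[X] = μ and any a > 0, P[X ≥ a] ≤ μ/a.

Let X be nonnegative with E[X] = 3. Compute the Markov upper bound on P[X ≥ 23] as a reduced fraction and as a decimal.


μ = E[X] = 3, a = 23.
Markov: P[X ≥ 23] ≤ μ/a = (3)/23 = 3/23.
Numerically: ≈ 0.13043.
(Since a = 23 > μ = 3.00000, the bound 3/23 is < 1 and informative.)

P[X ≥ 23] ≤ 3/23 ≈ 0.13043.


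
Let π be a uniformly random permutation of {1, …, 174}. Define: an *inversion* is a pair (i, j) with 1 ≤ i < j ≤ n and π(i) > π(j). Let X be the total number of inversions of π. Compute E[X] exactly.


Write X = Σ X_I over the C(174, 2) = 15051 pairs i < j, with X_I the indicator of one inversion.
There are 15051 indicators.
For each fixed pair i < j, the values π(i) and π(j) are two distinct elements of {1, …, 174} in uniformly random order; by symmetry P[π(i) > π(j)] = 1/2.
By linearity: E[X] = 15051 · (1/2) = C(174, 2) · (1/2) = 15051/2 = 15051/2 ≈ 7525.5000.

E[X] = 15051/2 = 7525.5000.


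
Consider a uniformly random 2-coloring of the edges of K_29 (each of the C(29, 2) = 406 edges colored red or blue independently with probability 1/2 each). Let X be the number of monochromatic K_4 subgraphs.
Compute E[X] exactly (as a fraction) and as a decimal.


Let X = Σ_S X_S over the C(29, 4) = 23751 subsets S of size 4, where X_S = 1 if the K_4 on S is monochromatic.
For a fixed S, the K_4 on S has C(4, 2) = 6 edges. P[all 6 edges red] = (1/2)^6, and likewise for blue, so P[monochromatic] = 2·(1/2)^6 = 2^{1 − 6} = 1/32.
By linearity: E[X] = C(29, 4) · 2^{1 − 6} = 23751 · 1/32 = 23751/32.
Numerically: E[X] ≈ 742.2188.

E[X] = C(29,4)·2^(1−C(4,2)) = 23751/32 ≈ 742.2188.


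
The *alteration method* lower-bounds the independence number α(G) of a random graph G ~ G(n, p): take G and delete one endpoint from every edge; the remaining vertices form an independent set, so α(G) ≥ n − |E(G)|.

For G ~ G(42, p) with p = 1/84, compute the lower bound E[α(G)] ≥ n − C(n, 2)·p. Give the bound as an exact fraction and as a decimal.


E[|E(G)|] = C(42, 2)·p = 861 · (1/84) = 41/4.
E[α(G)] ≥ n − E[|E(G)|] = 42 − 41/4 = 127/4.
Numerically: ≈ 31.750.
(This is only a lower bound; the true E[α(G)] may be larger.)

E[α(G)] ≥ 127/4 ≈ 31.750.
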